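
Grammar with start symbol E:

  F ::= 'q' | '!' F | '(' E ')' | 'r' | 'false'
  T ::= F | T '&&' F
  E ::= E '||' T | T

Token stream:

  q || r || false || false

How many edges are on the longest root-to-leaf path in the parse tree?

6

[E [E [E [E [T [F q]]] || [T [F r]]] || [T [F false]]] || [T [F false]]]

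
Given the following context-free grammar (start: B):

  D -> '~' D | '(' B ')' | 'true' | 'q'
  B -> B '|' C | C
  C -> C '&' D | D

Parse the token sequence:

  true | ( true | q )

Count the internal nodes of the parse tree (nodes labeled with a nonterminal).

[B [B [C [D true]]] | [C [D ( [B [B [C [D true]]] | [C [D q]]] )]]]

12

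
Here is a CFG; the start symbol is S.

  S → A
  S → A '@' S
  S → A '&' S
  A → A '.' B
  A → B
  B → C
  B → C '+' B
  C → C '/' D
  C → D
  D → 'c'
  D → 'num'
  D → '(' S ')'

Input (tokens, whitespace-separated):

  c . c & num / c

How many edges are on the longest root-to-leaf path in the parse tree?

7

[S [A [A [B [C [D c]]]] . [B [C [D c]]]] & [S [A [B [C [C [D num]] / [D c]]]]]]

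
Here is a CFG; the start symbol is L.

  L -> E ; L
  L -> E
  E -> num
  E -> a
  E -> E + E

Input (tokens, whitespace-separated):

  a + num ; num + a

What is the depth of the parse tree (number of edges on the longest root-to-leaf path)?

4

[L [E [E a] + [E num]] ; [L [E [E num] + [E a]]]]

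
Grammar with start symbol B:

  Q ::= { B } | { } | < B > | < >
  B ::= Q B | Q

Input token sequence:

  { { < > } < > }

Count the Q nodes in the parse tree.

[B [Q { [B [Q { [B [Q < >]] }] [B [Q < >]]] }]]

4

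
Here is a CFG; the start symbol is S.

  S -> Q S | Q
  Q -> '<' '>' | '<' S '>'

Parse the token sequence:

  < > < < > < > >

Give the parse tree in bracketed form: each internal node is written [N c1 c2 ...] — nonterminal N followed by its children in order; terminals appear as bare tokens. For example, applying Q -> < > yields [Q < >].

S
Q S
< > S
< > Q
< > < S >
< > < Q S >
< > < < > S >
< > < < > Q >
< > < < > < > >

[S [Q < >] [S [Q < [S [Q < >] [S [Q < >]]] >]]]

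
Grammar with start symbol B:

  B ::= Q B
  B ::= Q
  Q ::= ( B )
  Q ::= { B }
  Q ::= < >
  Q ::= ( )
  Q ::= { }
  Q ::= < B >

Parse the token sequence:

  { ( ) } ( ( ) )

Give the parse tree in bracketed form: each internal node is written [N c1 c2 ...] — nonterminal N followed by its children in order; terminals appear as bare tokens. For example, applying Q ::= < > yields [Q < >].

[B [Q { [B [Q ( )]] }] [B [Q ( [B [Q ( )]] )]]]

B
Q B
{ B } B
{ Q } B
{ ( ) } B
{ ( ) } Q
{ ( ) } ( B )
{ ( ) } ( Q )
{ ( ) } ( ( ) )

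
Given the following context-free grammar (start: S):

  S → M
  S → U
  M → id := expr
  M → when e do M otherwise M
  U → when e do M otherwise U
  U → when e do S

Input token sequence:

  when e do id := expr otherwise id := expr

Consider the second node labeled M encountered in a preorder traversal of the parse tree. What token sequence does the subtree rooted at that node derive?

id := expr

[S [M when e do [M id := expr] otherwise [M id := expr]]]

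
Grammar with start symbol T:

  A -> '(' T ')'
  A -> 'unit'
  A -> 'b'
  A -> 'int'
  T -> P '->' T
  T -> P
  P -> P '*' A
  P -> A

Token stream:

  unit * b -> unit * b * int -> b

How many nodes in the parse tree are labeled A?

6

[T [P [P [A unit]] * [A b]] -> [T [P [P [P [A unit]] * [A b]] * [A int]] -> [T [P [A b]]]]]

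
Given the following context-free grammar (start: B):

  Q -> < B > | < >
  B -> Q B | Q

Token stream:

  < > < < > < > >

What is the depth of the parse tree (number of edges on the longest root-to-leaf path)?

[B [Q < >] [B [Q < [B [Q < >] [B [Q < >]]] >]]]

6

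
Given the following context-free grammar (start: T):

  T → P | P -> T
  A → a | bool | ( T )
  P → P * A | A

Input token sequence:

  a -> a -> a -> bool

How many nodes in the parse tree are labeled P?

[T [P [A a]] -> [T [P [A a]] -> [T [P [A a]] -> [T [P [A bool]]]]]]

4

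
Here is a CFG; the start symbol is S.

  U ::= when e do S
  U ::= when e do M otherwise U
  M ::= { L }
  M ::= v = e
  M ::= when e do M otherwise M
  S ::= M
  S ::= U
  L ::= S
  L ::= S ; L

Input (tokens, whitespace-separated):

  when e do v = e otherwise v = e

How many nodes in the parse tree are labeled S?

1

[S [M when e do [M v = e] otherwise [M v = e]]]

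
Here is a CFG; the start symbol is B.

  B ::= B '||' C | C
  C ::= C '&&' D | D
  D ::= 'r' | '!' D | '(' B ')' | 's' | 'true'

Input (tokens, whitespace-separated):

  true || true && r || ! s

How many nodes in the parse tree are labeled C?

4

[B [B [B [C [D true]]] || [C [C [D true]] && [D r]]] || [C [D ! [D s]]]]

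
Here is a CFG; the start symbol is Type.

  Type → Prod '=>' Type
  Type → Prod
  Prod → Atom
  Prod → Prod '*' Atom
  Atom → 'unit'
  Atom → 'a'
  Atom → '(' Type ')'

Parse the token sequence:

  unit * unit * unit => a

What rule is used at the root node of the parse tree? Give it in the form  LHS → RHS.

[Type [Prod [Prod [Prod [Atom unit]] * [Atom unit]] * [Atom unit]] => [Type [Prod [Atom a]]]]

Type → Prod '=>' Type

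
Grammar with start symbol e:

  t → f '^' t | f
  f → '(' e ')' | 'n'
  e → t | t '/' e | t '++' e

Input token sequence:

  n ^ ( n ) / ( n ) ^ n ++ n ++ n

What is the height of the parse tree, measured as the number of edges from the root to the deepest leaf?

[e [t [f n] ^ [t [f ( [e [t [f n]]] )]]] / [e [t [f ( [e [t [f n]]] )] ^ [t [f n]]] ++ [e [t [f n]] ++ [e [t [f n]]]]]]

7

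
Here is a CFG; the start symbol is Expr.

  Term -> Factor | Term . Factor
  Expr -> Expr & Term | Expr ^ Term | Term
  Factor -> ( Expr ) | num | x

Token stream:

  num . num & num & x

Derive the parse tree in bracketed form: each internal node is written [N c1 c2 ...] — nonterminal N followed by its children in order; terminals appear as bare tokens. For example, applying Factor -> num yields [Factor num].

Expr
Expr & Term
Expr & Term & Term
Term & Term & Term
Term . Factor & Term & Term
Factor . Factor & Term & Term
num . Factor & Term & Term
num . num & Term & Term
num . num & Factor & Term
num . num & num & Term
num . num & num & Factor
num . num & num & x

[Expr [Expr [Expr [Term [Term [Factor num]] . [Factor num]]] & [Term [Factor num]]] & [Term [Factor x]]]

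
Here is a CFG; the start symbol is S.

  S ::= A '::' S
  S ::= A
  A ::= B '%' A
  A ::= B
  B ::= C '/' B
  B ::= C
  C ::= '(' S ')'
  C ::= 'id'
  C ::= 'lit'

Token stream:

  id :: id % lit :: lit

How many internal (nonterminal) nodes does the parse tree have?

15

[S [A [B [C id]]] :: [S [A [B [C id]] % [A [B [C lit]]]] :: [S [A [B [C lit]]]]]]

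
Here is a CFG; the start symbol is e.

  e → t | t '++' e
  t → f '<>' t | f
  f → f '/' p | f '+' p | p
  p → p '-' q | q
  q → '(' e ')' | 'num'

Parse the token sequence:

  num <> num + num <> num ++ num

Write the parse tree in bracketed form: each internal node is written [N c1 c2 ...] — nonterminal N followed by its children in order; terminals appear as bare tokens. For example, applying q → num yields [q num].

[e [t [f [p [q num]]] <> [t [f [f [p [q num]]] + [p [q num]]] <> [t [f [p [q num]]]]]] ++ [e [t [f [p [q num]]]]]]

e
t ++ e
f <> t ++ e
p <> t ++ e
q <> t ++ e
num <> t ++ e
num <> f <> t ++ e
num <> f + p <> t ++ e
num <> p + p <> t ++ e
num <> q + p <> t ++ e
num <> num + p <> t ++ e
num <> num + q <> t ++ e
num <> num + num <> t ++ e
num <> num + num <> f ++ e
num <> num + num <> p ++ e
num <> num + num <> q ++ e
num <> num + num <> num ++ e
num <> num + num <> num ++ t
num <> num + num <> num ++ f
num <> num + num <> num ++ p
num <> num + num <> num ++ q
num <> num + num <> num ++ num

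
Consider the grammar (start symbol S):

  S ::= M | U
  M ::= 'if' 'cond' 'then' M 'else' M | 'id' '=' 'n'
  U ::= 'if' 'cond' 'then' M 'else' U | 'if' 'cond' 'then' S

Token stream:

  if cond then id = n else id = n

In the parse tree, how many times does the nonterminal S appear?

[S [M if cond then [M id = n] else [M id = n]]]

1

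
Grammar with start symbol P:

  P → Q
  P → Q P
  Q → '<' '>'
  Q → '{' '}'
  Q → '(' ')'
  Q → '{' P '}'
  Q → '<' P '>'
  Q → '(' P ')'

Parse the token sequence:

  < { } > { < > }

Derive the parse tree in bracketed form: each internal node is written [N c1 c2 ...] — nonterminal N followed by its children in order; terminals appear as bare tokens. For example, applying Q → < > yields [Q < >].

P
Q P
< P > P
< Q > P
< { } > P
< { } > Q
< { } > { P }
< { } > { Q }
< { } > { < > }

[P [Q < [P [Q { }]] >] [P [Q { [P [Q < >]] }]]]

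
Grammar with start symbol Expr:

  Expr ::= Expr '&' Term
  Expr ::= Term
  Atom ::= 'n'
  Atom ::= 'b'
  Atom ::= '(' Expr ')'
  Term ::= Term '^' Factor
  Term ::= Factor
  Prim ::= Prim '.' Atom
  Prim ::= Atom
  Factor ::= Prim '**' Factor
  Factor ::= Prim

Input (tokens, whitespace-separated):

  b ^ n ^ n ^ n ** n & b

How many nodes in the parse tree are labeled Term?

5

[Expr [Expr [Term [Term [Term [Term [Factor [Prim [Atom b]]]] ^ [Factor [Prim [Atom n]]]] ^ [Factor [Prim [Atom n]]]] ^ [Factor [Prim [Atom n]] ** [Factor [Prim [Atom n]]]]]] & [Term [Factor [Prim [Atom b]]]]]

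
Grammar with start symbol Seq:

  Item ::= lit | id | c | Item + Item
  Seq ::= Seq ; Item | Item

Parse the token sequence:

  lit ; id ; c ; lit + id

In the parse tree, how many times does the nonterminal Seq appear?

[Seq [Seq [Seq [Seq [Item lit]] ; [Item id]] ; [Item c]] ; [Item [Item lit] + [Item id]]]

4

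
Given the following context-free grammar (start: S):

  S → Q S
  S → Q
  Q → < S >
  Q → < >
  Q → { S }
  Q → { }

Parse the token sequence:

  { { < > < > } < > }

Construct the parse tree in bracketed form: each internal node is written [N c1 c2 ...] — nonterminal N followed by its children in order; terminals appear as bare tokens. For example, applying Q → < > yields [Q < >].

[S [Q { [S [Q { [S [Q < >] [S [Q < >]]] }] [S [Q < >]]] }]]

S
Q
{ S }
{ Q S }
{ { S } S }
{ { Q S } S }
{ { < > S } S }
{ { < > Q } S }
{ { < > < > } S }
{ { < > < > } Q }
{ { < > < > } < > }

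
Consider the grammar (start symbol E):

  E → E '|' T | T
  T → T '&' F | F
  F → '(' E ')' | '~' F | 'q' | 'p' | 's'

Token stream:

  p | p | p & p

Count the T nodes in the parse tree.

4

[E [E [E [T [F p]]] | [T [F p]]] | [T [T [F p]] & [F p]]]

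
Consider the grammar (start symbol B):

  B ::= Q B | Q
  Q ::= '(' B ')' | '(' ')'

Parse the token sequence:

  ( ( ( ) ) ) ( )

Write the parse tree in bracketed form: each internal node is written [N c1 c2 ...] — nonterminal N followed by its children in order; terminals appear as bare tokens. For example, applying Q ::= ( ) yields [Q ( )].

[B [Q ( [B [Q ( [B [Q ( )]] )]] )] [B [Q ( )]]]

B
Q B
( B ) B
( Q ) B
( ( B ) ) B
( ( Q ) ) B
( ( ( ) ) ) B
( ( ( ) ) ) Q
( ( ( ) ) ) ( )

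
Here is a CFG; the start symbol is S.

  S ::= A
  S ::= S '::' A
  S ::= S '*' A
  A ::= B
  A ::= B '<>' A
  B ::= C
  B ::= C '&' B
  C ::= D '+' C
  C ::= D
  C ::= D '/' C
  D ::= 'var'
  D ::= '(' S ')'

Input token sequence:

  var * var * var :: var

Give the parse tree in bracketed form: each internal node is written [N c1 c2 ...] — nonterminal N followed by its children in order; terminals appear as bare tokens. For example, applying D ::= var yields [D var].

[S [S [S [S [A [B [C [D var]]]]] * [A [B [C [D var]]]]] * [A [B [C [D var]]]]] :: [A [B [C [D var]]]]]

S
S :: A
S * A :: A
S * A * A :: A
A * A * A :: A
B * A * A :: A
C * A * A :: A
D * A * A :: A
var * A * A :: A
var * B * A :: A
var * C * A :: A
var * D * A :: A
var * var * A :: A
var * var * B :: A
var * var * C :: A
var * var * D :: A
var * var * var :: A
var * var * var :: B
var * var * var :: C
var * var * var :: D
var * var * var :: var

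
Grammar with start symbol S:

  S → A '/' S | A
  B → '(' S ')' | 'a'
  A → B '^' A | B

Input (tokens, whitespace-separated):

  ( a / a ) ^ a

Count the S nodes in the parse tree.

[S [A [B ( [S [A [B a]] / [S [A [B a]]]] )] ^ [A [B a]]]]

3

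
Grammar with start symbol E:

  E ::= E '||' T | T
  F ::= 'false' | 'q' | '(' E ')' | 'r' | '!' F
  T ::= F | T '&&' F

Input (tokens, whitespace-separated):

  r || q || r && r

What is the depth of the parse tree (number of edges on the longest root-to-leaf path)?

[E [E [E [T [F r]]] || [T [F q]]] || [T [T [F r]] && [F r]]]

5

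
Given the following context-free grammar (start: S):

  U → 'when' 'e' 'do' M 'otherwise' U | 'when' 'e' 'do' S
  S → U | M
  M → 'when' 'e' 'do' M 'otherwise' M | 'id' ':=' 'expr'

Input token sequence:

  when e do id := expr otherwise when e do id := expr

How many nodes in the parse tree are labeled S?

[S [U when e do [M id := expr] otherwise [U when e do [S [M id := expr]]]]]

2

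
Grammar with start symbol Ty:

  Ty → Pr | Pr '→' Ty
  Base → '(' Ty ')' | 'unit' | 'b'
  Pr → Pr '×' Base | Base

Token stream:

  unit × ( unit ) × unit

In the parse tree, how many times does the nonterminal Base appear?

4

[Ty [Pr [Pr [Pr [Base unit]] × [Base ( [Ty [Pr [Base unit]]] )]] × [Base unit]]]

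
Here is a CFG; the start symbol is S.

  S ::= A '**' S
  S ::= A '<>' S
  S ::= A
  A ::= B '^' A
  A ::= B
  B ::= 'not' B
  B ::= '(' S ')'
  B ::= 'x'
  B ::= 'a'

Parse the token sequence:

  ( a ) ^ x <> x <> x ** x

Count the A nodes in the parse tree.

[S [A [B ( [S [A [B a]]] )] ^ [A [B x]]] <> [S [A [B x]] <> [S [A [B x]] ** [S [A [B x]]]]]]

6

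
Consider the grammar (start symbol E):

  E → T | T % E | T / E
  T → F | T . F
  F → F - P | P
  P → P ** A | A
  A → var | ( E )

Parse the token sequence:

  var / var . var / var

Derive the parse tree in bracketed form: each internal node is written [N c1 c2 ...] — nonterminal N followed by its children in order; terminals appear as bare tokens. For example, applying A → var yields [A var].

E
T / E
F / E
P / E
A / E
var / E
var / T / E
var / T . F / E
var / F . F / E
var / P . F / E
var / A . F / E
var / var . F / E
var / var . P / E
var / var . A / E
var / var . var / E
var / var . var / T
var / var . var / F
var / var . var / P
var / var . var / A
var / var . var / var

[E [T [F [P [A var]]]] / [E [T [T [F [P [A var]]]] . [F [P [A var]]]] / [E [T [F [P [A var]]]]]]]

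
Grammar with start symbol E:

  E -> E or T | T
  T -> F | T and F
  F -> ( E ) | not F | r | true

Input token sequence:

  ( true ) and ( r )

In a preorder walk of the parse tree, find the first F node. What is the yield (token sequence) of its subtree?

( true )

[E [T [T [F ( [E [T [F true]]] )]] and [F ( [E [T [F r]]] )]]]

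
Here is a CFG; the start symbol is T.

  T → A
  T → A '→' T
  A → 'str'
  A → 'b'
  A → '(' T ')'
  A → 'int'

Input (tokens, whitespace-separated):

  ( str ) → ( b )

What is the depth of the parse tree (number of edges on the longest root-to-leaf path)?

5

[T [A ( [T [A str]] )] → [T [A ( [T [A b]] )]]]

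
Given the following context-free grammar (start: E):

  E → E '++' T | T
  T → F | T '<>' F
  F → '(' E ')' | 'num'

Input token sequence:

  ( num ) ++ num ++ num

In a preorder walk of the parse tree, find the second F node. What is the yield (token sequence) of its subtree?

[E [E [E [T [F ( [E [T [F num]]] )]]] ++ [T [F num]]] ++ [T [F num]]]

num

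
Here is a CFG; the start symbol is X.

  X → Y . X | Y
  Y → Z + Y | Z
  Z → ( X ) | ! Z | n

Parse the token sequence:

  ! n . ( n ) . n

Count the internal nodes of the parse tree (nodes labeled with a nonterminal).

[X [Y [Z ! [Z n]]] . [X [Y [Z ( [X [Y [Z n]]] )]] . [X [Y [Z n]]]]]

13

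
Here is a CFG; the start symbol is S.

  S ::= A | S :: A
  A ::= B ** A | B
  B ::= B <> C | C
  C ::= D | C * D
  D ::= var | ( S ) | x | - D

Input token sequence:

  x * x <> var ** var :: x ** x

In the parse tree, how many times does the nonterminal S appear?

[S [S [A [B [B [C [C [D x]] * [D x]]] <> [C [D var]]] ** [A [B [C [D var]]]]]] :: [A [B [C [D x]]] ** [A [B [C [D x]]]]]]

2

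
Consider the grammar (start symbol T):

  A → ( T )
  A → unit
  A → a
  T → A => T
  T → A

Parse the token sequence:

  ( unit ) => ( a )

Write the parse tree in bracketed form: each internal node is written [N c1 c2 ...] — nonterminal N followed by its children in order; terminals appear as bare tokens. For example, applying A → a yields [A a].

[T [A ( [T [A unit]] )] => [T [A ( [T [A a]] )]]]

T
A => T
( T ) => T
( A ) => T
( unit ) => T
( unit ) => A
( unit ) => ( T )
( unit ) => ( A )
( unit ) => ( a )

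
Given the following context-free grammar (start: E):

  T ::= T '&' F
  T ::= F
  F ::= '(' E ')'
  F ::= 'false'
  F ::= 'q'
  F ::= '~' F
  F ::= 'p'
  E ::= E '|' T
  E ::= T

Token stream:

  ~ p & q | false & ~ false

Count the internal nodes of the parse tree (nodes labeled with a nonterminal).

[E [E [T [T [F ~ [F p]]] & [F q]]] | [T [T [F false]] & [F ~ [F false]]]]

12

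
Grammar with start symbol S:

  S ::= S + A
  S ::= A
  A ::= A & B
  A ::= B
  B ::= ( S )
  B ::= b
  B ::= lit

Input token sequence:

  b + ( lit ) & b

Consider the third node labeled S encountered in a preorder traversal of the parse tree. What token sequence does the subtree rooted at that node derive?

lit

[S [S [A [B b]]] + [A [A [B ( [S [A [B lit]]] )]] & [B b]]]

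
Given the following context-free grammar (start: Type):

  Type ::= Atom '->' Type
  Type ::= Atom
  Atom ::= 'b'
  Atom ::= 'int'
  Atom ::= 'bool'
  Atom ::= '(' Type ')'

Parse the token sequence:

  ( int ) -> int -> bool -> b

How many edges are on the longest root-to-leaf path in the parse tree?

5

[Type [Atom ( [Type [Atom int]] )] -> [Type [Atom int] -> [Type [Atom bool] -> [Type [Atom b]]]]]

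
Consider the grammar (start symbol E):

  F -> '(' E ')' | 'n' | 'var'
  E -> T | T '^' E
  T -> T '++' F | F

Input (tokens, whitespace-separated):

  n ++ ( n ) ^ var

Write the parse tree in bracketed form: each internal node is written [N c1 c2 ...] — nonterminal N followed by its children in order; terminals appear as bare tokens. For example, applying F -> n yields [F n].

[E [T [T [F n]] ++ [F ( [E [T [F n]]] )]] ^ [E [T [F var]]]]

E
T ^ E
T ++ F ^ E
F ++ F ^ E
n ++ F ^ E
n ++ ( E ) ^ E
n ++ ( T ) ^ E
n ++ ( F ) ^ E
n ++ ( n ) ^ E
n ++ ( n ) ^ T
n ++ ( n ) ^ F
n ++ ( n ) ^ var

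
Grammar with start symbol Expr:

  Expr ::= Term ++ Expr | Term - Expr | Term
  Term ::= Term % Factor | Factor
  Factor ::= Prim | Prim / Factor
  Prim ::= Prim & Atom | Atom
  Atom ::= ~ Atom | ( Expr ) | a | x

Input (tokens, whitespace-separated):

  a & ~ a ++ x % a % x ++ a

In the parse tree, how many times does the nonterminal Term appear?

[Expr [Term [Factor [Prim [Prim [Atom a]] & [Atom ~ [Atom a]]]]] ++ [Expr [Term [Term [Term [Factor [Prim [Atom x]]]] % [Factor [Prim [Atom a]]]] % [Factor [Prim [Atom x]]]] ++ [Expr [Term [Factor [Prim [Atom a]]]]]]]

5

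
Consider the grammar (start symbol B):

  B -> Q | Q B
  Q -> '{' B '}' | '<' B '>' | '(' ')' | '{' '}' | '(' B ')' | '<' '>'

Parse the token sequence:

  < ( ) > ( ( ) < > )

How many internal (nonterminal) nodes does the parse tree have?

[B [Q < [B [Q ( )]] >] [B [Q ( [B [Q ( )] [B [Q < >]]] )]]]

10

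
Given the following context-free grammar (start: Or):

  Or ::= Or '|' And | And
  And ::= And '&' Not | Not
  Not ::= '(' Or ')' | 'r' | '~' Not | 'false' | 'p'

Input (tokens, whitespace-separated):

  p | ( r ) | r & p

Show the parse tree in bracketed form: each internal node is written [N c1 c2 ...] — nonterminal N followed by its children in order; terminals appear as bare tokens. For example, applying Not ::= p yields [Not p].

[Or [Or [Or [And [Not p]]] | [And [Not ( [Or [And [Not r]]] )]]] | [And [And [Not r]] & [Not p]]]

Or
Or | And
Or | And | And
And | And | And
Not | And | And
p | And | And
p | Not | And
p | ( Or ) | And
p | ( And ) | And
p | ( Not ) | And
p | ( r ) | And
p | ( r ) | And & Not
p | ( r ) | Not & Not
p | ( r ) | r & Not
p | ( r ) | r & p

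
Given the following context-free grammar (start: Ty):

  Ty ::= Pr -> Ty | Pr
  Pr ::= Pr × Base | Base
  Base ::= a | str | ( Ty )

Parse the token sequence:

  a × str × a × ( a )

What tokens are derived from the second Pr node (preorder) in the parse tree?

[Ty [Pr [Pr [Pr [Pr [Base a]] × [Base str]] × [Base a]] × [Base ( [Ty [Pr [Base a]]] )]]]

a × str × a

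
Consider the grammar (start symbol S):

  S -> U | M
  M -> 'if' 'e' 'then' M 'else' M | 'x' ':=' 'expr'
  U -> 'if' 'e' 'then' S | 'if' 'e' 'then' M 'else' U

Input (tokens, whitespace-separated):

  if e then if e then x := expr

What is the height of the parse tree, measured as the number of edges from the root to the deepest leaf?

[S [U if e then [S [U if e then [S [M x := expr]]]]]]

6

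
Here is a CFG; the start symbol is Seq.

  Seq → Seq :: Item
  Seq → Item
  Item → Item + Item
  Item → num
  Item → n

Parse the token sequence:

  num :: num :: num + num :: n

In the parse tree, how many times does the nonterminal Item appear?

6

[Seq [Seq [Seq [Seq [Item num]] :: [Item num]] :: [Item [Item num] + [Item num]]] :: [Item n]]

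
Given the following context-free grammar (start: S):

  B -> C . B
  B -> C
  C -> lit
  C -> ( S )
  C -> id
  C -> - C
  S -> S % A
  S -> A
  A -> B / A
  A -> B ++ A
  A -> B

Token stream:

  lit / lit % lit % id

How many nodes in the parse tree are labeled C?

[S [S [S [A [B [C lit]] / [A [B [C lit]]]]] % [A [B [C lit]]]] % [A [B [C id]]]]

4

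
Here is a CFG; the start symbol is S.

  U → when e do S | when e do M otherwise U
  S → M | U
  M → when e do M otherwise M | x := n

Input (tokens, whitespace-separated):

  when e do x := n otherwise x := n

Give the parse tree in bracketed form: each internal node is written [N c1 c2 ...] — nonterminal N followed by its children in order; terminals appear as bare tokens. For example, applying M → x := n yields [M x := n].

[S [M when e do [M x := n] otherwise [M x := n]]]

S
M
when e do M otherwise M
when e do x := n otherwise M
when e do x := n otherwise x := n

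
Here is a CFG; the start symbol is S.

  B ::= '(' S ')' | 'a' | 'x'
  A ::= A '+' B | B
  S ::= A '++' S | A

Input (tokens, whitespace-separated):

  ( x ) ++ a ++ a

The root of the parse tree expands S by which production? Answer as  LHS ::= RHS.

S ::= A '++' S

[S [A [B ( [S [A [B x]]] )]] ++ [S [A [B a]] ++ [S [A [B a]]]]]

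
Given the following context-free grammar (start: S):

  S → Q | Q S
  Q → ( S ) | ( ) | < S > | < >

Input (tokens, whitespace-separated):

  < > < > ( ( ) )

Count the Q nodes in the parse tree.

[S [Q < >] [S [Q < >] [S [Q ( [S [Q ( )]] )]]]]

4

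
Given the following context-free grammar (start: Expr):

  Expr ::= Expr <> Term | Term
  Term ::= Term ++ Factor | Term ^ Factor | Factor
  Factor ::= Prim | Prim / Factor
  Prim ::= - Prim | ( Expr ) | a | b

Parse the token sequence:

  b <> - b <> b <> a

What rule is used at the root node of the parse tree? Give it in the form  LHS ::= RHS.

[Expr [Expr [Expr [Expr [Term [Factor [Prim b]]]] <> [Term [Factor [Prim - [Prim b]]]]] <> [Term [Factor [Prim b]]]] <> [Term [Factor [Prim a]]]]

Expr ::= Expr <> Term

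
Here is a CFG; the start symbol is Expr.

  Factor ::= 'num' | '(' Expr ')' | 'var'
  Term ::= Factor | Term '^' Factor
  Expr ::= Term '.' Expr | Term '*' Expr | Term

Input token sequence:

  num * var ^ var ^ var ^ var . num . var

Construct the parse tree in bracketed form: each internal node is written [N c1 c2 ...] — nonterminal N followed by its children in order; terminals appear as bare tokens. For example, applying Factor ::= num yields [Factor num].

Expr
Term * Expr
Factor * Expr
num * Expr
num * Term . Expr
num * Term ^ Factor . Expr
num * Term ^ Factor ^ Factor . Expr
num * Term ^ Factor ^ Factor ^ Factor . Expr
num * Factor ^ Factor ^ Factor ^ Factor . Expr
num * var ^ Factor ^ Factor ^ Factor . Expr
num * var ^ var ^ Factor ^ Factor . Expr
num * var ^ var ^ var ^ Factor . Expr
num * var ^ var ^ var ^ var . Expr
num * var ^ var ^ var ^ var . Term . Expr
num * var ^ var ^ var ^ var . Factor . Expr
num * var ^ var ^ var ^ var . num . Expr
num * var ^ var ^ var ^ var . num . Term
num * var ^ var ^ var ^ var . num . Factor
num * var ^ var ^ var ^ var . num . var

[Expr [Term [Factor num]] * [Expr [Term [Term [Term [Term [Factor var]] ^ [Factor var]] ^ [Factor var]] ^ [Factor var]] . [Expr [Term [Factor num]] . [Expr [Term [Factor var]]]]]]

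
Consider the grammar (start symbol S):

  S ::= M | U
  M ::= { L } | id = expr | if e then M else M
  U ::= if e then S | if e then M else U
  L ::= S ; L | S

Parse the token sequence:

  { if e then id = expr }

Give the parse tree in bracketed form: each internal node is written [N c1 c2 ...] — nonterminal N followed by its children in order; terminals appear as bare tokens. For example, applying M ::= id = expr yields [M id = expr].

[S [M { [L [S [U if e then [S [M id = expr]]]]] }]]

S
M
{ L }
{ S }
{ U }
{ if e then S }
{ if e then M }
{ if e then id = expr }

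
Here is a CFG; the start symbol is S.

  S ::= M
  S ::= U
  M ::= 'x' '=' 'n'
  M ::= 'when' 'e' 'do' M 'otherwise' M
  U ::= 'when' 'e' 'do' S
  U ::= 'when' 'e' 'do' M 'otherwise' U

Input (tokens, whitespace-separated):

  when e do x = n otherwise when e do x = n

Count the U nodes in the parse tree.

2

[S [U when e do [M x = n] otherwise [U when e do [S [M x = n]]]]]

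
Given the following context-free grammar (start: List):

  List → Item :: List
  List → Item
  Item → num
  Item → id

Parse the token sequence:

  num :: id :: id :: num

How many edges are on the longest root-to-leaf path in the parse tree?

5

[List [Item num] :: [List [Item id] :: [List [Item id] :: [List [Item num]]]]]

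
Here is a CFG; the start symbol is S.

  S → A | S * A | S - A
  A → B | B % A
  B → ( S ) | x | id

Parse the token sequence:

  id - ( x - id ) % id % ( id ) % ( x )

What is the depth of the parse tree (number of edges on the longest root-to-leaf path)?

[S [S [A [B id]]] - [A [B ( [S [S [A [B x]]] - [A [B id]]] )] % [A [B id] % [A [B ( [S [A [B id]]] )] % [A [B ( [S [A [B x]]] )]]]]]]

9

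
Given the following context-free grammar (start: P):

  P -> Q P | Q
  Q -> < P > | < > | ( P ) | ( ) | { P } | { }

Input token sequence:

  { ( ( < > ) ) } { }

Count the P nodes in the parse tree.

[P [Q { [P [Q ( [P [Q ( [P [Q < >]] )]] )]] }] [P [Q { }]]]

5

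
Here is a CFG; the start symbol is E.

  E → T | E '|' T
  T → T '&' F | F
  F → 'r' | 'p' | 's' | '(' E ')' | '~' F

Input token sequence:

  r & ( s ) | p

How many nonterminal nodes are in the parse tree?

11

[E [E [T [T [F r]] & [F ( [E [T [F s]]] )]]] | [T [F p]]]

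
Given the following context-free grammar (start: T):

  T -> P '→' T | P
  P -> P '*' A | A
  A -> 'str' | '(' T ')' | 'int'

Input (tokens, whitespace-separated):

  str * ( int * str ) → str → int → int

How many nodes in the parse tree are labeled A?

7

[T [P [P [A str]] * [A ( [T [P [P [A int]] * [A str]]] )]] → [T [P [A str]] → [T [P [A int]] → [T [P [A int]]]]]]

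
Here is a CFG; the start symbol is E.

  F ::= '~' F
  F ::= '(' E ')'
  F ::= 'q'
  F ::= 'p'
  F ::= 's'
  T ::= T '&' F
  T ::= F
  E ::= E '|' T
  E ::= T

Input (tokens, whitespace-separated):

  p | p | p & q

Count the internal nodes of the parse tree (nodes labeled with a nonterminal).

[E [E [E [T [F p]]] | [T [F p]]] | [T [T [F p]] & [F q]]]

11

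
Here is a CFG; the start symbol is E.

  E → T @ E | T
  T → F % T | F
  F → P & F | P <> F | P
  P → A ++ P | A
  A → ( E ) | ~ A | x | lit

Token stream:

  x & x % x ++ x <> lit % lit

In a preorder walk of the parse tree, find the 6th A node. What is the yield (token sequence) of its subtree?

lit

[E [T [F [P [A x]] & [F [P [A x]]]] % [T [F [P [A x] ++ [P [A x]]] <> [F [P [A lit]]]] % [T [F [P [A lit]]]]]]]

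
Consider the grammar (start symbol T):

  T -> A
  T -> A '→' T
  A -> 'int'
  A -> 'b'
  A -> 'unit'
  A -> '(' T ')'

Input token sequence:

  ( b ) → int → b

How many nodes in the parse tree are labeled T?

4

[T [A ( [T [A b]] )] → [T [A int] → [T [A b]]]]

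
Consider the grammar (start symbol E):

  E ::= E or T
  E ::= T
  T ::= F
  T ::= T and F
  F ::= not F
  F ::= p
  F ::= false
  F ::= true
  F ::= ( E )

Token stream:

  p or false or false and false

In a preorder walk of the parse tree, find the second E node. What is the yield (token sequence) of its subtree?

[E [E [E [T [F p]]] or [T [F false]]] or [T [T [F false]] and [F false]]]

p or false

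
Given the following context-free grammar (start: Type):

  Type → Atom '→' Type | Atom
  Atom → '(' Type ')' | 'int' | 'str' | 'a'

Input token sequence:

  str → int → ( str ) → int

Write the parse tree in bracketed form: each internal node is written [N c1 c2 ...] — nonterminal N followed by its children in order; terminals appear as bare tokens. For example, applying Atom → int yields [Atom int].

Type
Atom → Type
str → Type
str → Atom → Type
str → int → Type
str → int → Atom → Type
str → int → ( Type ) → Type
str → int → ( Atom ) → Type
str → int → ( str ) → Type
str → int → ( str ) → Atom
str → int → ( str ) → int

[Type [Atom str] → [Type [Atom int] → [Type [Atom ( [Type [Atom str]] )] → [Type [Atom int]]]]]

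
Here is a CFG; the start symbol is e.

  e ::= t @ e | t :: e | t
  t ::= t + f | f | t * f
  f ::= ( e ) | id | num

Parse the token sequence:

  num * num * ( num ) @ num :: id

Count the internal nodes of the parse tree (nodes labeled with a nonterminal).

[e [t [t [t [f num]] * [f num]] * [f ( [e [t [f num]]] )]] @ [e [t [f num]] :: [e [t [f id]]]]]

16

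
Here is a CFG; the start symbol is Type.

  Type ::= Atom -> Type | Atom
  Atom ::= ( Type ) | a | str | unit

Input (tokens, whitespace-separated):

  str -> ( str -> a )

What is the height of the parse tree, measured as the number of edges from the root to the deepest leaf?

[Type [Atom str] -> [Type [Atom ( [Type [Atom str] -> [Type [Atom a]]] )]]]

6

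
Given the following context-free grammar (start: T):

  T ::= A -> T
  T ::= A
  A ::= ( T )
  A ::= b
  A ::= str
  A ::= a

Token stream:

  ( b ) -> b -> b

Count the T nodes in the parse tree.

[T [A ( [T [A b]] )] -> [T [A b] -> [T [A b]]]]

4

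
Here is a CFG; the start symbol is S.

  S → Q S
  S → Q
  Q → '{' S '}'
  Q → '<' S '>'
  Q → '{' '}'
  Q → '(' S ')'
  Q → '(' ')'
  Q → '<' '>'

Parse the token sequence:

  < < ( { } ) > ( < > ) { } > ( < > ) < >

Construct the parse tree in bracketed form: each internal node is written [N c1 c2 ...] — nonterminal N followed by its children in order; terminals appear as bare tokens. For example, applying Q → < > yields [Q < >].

S
Q S
< S > S
< Q S > S
< < S > S > S
< < Q > S > S
< < ( S ) > S > S
< < ( Q ) > S > S
< < ( { } ) > S > S
< < ( { } ) > Q S > S
< < ( { } ) > ( S ) S > S
< < ( { } ) > ( Q ) S > S
< < ( { } ) > ( < > ) S > S
< < ( { } ) > ( < > ) Q > S
< < ( { } ) > ( < > ) { } > S
< < ( { } ) > ( < > ) { } > Q S
< < ( { } ) > ( < > ) { } > ( S ) S
< < ( { } ) > ( < > ) { } > ( Q ) S
< < ( { } ) > ( < > ) { } > ( < > ) S
< < ( { } ) > ( < > ) { } > ( < > ) Q
< < ( { } ) > ( < > ) { } > ( < > ) < >

[S [Q < [S [Q < [S [Q ( [S [Q { }]] )]] >] [S [Q ( [S [Q < >]] )] [S [Q { }]]]] >] [S [Q ( [S [Q < >]] )] [S [Q < >]]]]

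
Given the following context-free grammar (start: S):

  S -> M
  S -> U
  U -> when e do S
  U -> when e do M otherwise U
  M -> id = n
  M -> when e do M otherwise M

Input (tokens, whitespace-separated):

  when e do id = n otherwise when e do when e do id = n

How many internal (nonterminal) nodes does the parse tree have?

[S [U when e do [M id = n] otherwise [U when e do [S [U when e do [S [M id = n]]]]]]]

8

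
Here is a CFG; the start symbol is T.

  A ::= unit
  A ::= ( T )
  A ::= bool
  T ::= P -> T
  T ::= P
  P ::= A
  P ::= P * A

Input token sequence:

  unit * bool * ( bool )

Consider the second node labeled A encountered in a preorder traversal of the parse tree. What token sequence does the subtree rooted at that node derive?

[T [P [P [P [A unit]] * [A bool]] * [A ( [T [P [A bool]]] )]]]

bool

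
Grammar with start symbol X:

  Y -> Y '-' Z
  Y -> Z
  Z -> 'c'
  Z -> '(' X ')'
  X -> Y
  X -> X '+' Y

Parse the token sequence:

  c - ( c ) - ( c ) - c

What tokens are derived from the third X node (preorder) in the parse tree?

[X [Y [Y [Y [Y [Z c]] - [Z ( [X [Y [Z c]]] )]] - [Z ( [X [Y [Z c]]] )]] - [Z c]]]

c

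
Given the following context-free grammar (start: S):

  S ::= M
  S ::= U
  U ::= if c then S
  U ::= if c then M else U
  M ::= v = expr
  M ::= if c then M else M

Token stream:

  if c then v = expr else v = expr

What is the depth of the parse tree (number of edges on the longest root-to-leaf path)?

3

[S [M if c then [M v = expr] else [M v = expr]]]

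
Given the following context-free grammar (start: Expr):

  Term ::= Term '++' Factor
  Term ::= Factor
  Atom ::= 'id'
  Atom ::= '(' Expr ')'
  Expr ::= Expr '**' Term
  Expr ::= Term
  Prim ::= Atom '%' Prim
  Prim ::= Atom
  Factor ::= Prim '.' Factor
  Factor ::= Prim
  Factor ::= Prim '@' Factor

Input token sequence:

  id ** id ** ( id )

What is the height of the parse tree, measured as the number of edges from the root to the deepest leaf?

10

[Expr [Expr [Expr [Term [Factor [Prim [Atom id]]]]] ** [Term [Factor [Prim [Atom id]]]]] ** [Term [Factor [Prim [Atom ( [Expr [Term [Factor [Prim [Atom id]]]]] )]]]]]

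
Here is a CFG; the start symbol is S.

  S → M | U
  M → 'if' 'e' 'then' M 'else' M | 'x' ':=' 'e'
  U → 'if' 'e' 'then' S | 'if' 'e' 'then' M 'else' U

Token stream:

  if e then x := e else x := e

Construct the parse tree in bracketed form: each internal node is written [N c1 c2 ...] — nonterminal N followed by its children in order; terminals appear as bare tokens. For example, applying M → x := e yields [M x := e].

S
M
if e then M else M
if e then x := e else M
if e then x := e else x := e

[S [M if e then [M x := e] else [M x := e]]]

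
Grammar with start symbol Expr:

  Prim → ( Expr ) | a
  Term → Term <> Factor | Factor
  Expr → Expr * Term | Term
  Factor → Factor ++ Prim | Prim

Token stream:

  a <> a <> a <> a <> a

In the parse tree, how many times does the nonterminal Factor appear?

5

[Expr [Term [Term [Term [Term [Term [Factor [Prim a]]] <> [Factor [Prim a]]] <> [Factor [Prim a]]] <> [Factor [Prim a]]] <> [Factor [Prim a]]]]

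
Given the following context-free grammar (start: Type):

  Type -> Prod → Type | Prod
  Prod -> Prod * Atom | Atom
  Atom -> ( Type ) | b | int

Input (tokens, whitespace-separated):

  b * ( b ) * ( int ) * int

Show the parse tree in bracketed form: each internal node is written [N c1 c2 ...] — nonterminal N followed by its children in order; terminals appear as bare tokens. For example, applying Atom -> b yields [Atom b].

Type
Prod
Prod * Atom
Prod * Atom * Atom
Prod * Atom * Atom * Atom
Atom * Atom * Atom * Atom
b * Atom * Atom * Atom
b * ( Type ) * Atom * Atom
b * ( Prod ) * Atom * Atom
b * ( Atom ) * Atom * Atom
b * ( b ) * Atom * Atom
b * ( b ) * ( Type ) * Atom
b * ( b ) * ( Prod ) * Atom
b * ( b ) * ( Atom ) * Atom
b * ( b ) * ( int ) * Atom
b * ( b ) * ( int ) * int

[Type [Prod [Prod [Prod [Prod [Atom b]] * [Atom ( [Type [Prod [Atom b]]] )]] * [Atom ( [Type [Prod [Atom int]]] )]] * [Atom int]]]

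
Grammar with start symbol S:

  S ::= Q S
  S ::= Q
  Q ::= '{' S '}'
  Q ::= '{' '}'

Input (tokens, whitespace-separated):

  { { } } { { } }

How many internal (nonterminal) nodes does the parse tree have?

[S [Q { [S [Q { }]] }] [S [Q { [S [Q { }]] }]]]

8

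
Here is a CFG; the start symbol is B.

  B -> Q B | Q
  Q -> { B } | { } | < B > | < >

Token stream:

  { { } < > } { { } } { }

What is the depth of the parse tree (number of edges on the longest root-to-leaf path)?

5

[B [Q { [B [Q { }] [B [Q < >]]] }] [B [Q { [B [Q { }]] }] [B [Q { }]]]]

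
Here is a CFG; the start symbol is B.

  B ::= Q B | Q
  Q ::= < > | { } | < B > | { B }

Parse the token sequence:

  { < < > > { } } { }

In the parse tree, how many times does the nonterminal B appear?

[B [Q { [B [Q < [B [Q < >]] >] [B [Q { }]]] }] [B [Q { }]]]

5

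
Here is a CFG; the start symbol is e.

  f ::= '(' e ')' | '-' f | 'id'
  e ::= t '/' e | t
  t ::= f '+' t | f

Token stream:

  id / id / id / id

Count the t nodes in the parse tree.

[e [t [f id]] / [e [t [f id]] / [e [t [f id]] / [e [t [f id]]]]]]

4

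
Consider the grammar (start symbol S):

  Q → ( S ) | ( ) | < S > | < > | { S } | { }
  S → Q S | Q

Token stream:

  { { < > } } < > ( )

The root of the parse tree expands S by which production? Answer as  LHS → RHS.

S → Q S

[S [Q { [S [Q { [S [Q < >]] }]] }] [S [Q < >] [S [Q ( )]]]]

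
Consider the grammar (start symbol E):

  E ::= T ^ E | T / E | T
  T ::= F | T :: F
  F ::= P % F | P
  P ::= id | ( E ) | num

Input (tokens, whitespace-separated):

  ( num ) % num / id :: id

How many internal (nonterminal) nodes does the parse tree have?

17

[E [T [F [P ( [E [T [F [P num]]]] )] % [F [P num]]]] / [E [T [T [F [P id]]] :: [F [P id]]]]]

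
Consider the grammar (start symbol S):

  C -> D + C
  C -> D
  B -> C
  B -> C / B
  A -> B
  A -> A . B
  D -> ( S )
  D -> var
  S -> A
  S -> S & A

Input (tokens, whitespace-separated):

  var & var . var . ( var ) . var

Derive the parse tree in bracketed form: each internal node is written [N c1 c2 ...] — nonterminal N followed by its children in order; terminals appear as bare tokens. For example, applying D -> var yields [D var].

[S [S [A [B [C [D var]]]]] & [A [A [A [A [B [C [D var]]]] . [B [C [D var]]]] . [B [C [D ( [S [A [B [C [D var]]]]] )]]]] . [B [C [D var]]]]]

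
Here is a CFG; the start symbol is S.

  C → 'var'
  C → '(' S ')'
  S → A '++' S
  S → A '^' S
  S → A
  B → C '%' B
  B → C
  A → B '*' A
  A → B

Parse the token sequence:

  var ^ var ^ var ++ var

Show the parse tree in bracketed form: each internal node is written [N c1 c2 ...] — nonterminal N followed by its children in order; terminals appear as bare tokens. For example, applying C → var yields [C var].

S
A ^ S
B ^ S
C ^ S
var ^ S
var ^ A ^ S
var ^ B ^ S
var ^ C ^ S
var ^ var ^ S
var ^ var ^ A ++ S
var ^ var ^ B ++ S
var ^ var ^ C ++ S
var ^ var ^ var ++ S
var ^ var ^ var ++ A
var ^ var ^ var ++ B
var ^ var ^ var ++ C
var ^ var ^ var ++ var

[S [A [B [C var]]] ^ [S [A [B [C var]]] ^ [S [A [B [C var]]] ++ [S [A [B [C var]]]]]]]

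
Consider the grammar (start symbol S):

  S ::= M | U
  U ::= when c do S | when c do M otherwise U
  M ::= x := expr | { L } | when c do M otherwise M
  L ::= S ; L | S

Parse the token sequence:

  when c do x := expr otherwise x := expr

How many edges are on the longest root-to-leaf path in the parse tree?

[S [M when c do [M x := expr] otherwise [M x := expr]]]

3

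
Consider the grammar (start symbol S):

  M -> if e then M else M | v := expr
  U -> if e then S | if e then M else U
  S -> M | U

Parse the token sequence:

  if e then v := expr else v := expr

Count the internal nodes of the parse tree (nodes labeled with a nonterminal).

[S [M if e then [M v := expr] else [M v := expr]]]

4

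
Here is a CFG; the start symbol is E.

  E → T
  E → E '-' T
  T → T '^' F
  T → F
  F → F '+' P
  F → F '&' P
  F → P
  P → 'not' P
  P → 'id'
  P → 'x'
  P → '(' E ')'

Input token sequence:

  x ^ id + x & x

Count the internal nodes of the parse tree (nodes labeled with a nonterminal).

[E [T [T [F [P x]]] ^ [F [F [F [P id]] + [P x]] & [P x]]]]

11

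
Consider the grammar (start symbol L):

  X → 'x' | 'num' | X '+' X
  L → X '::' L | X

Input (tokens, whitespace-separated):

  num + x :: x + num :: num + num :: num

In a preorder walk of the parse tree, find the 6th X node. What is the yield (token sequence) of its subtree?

num

[L [X [X num] + [X x]] :: [L [X [X x] + [X num]] :: [L [X [X num] + [X num]] :: [L [X num]]]]]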